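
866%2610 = 866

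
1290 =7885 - 6595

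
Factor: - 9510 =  - 2^1*3^1 *5^1 * 317^1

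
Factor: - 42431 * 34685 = -5^1*7^1*151^1*281^1*991^1 =-  1471719235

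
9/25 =9/25  =  0.36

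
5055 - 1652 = 3403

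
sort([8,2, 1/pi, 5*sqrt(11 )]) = [1/pi, 2, 8  ,  5*sqrt (11) ] 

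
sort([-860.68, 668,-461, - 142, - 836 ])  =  [ - 860.68, - 836,  -  461, - 142, 668 ] 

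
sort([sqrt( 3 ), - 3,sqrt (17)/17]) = [ - 3, sqrt (17 ) /17, sqrt( 3) ]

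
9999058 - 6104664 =3894394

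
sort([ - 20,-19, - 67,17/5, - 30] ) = [-67, - 30, - 20, - 19,  17/5]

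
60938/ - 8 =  - 30469/4=-7617.25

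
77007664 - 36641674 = 40365990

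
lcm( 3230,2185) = 74290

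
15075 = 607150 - 592075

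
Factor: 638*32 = 2^6*11^1*29^1 = 20416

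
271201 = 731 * 371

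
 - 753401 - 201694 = - 955095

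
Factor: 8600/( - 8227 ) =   -  2^3*5^2*19^(- 1)*43^1*433^( - 1) 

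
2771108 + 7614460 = 10385568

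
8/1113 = 8/1113 = 0.01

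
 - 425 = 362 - 787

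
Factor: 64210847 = 64210847^1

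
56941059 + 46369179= 103310238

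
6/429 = 2/143 = 0.01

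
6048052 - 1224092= 4823960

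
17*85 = 1445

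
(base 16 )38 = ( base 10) 56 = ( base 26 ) 24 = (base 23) 2A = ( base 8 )70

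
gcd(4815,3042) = 9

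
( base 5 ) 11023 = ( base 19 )223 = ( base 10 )763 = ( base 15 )35d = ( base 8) 1373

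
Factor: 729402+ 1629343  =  2358745 =5^1* 471749^1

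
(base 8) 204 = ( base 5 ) 1012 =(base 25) 57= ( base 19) 6I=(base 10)132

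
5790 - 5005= 785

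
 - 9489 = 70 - 9559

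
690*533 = 367770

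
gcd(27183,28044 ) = 123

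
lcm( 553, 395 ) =2765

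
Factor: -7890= - 2^1 * 3^1 * 5^1 *263^1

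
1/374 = 1/374 =0.00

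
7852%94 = 50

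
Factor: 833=7^2*17^1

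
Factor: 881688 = 2^3 * 3^1*17^1*2161^1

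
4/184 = 1/46=0.02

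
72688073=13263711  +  59424362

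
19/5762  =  19/5762=0.00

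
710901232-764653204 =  - 53751972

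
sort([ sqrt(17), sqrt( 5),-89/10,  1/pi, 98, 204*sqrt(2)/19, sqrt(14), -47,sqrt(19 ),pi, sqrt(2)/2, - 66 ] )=[-66,  -  47,-89/10, 1/pi,sqrt( 2)/2, sqrt(5),pi,sqrt(14 ), sqrt (17) , sqrt(19), 204*sqrt(2 )/19, 98] 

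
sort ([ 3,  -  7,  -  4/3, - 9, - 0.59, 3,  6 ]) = [ - 9, - 7,  -  4/3,  -  0.59, 3,3 , 6]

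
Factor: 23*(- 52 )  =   - 1196 = - 2^2*13^1*23^1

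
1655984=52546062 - 50890078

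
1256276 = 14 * 89734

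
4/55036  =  1/13759 =0.00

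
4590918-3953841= 637077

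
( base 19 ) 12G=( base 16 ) 19F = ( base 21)JG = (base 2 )110011111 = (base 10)415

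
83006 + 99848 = 182854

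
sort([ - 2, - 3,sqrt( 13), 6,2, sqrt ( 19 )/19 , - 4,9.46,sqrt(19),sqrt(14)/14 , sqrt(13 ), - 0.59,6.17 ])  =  [- 4, - 3, - 2, - 0.59,sqrt(19 ) /19, sqrt(14)/14,  2,sqrt(13),  sqrt( 13),sqrt ( 19), 6, 6.17,9.46] 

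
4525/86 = 4525/86 = 52.62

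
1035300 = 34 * 30450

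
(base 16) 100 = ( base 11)213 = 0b100000000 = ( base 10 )256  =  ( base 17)f1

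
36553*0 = 0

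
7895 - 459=7436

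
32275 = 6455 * 5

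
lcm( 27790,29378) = 1028230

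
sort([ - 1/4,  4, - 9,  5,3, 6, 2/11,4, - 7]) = [ - 9,- 7,  -  1/4,2/11, 3, 4, 4 , 5 , 6] 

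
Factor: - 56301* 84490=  - 4756871490 = - 2^1*3^1*5^1* 7^3 * 17^1*71^1*383^1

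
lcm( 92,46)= 92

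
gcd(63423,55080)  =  81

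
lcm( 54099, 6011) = 54099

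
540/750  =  18/25  =  0.72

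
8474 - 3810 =4664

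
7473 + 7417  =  14890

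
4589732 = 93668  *49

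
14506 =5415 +9091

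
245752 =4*61438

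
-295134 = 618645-913779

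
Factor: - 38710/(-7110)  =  49/9=3^(- 2)*7^2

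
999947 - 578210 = 421737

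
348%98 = 54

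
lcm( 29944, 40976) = 778544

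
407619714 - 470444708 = -62824994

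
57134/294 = 194 + 1/3 = 194.33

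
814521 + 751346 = 1565867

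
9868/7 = 9868/7=1409.71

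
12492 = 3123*4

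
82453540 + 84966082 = 167419622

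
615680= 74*8320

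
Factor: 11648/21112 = 2^4*29^( - 1) = 16/29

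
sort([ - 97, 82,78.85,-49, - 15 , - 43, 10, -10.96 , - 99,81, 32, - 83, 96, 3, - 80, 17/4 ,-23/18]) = [ - 99, - 97, - 83, - 80, - 49, - 43,-15,-10.96, - 23/18, 3, 17/4, 10, 32, 78.85,81, 82, 96 ] 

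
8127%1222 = 795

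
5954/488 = 2977/244 = 12.20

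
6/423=2/141= 0.01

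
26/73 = 26/73 = 0.36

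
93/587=93/587 = 0.16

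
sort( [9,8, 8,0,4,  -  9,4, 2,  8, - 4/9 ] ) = [ - 9, - 4/9,0,2 , 4,4, 8, 8,8, 9] 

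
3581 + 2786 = 6367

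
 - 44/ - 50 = 22/25=   0.88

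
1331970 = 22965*58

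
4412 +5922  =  10334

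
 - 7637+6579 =-1058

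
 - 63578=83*( - 766 ) 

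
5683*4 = 22732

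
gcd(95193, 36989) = 1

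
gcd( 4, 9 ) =1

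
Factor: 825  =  3^1*5^2*11^1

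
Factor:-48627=-3^3 * 1801^1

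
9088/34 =267+5/17 = 267.29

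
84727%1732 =1591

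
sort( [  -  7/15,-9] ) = [-9,  -  7/15 ]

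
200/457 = 200/457 = 0.44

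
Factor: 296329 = 11^2*31^1*79^1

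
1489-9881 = -8392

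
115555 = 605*191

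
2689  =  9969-7280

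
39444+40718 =80162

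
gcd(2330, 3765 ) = 5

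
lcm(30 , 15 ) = 30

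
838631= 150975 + 687656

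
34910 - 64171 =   -  29261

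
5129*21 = 107709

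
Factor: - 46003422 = - 2^1 * 3^1*7667237^1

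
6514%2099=217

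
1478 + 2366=3844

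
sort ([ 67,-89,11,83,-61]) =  [ -89,-61,11,  67,83] 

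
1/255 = 1/255 = 0.00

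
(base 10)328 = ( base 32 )a8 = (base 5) 2303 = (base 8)510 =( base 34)9m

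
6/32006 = 3/16003 = 0.00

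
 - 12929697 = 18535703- 31465400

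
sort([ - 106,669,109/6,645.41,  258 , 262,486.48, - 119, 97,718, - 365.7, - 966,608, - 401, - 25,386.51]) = [-966, - 401, - 365.7, - 119, - 106,-25 , 109/6, 97,258, 262,386.51,486.48 , 608,645.41,669,718 ] 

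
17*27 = 459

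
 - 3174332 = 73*( - 43484) 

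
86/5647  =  86/5647  =  0.02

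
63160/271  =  63160/271 = 233.06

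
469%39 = 1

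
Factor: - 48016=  - 2^4*3001^1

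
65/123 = 65/123 = 0.53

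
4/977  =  4/977 = 0.00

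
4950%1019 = 874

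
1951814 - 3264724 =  - 1312910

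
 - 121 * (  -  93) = 11253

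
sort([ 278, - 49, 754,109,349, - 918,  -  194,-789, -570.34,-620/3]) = [ - 918, - 789,-570.34,-620/3, - 194, - 49,  109, 278,  349, 754 ]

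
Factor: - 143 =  - 11^1*13^1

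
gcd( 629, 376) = 1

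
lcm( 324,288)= 2592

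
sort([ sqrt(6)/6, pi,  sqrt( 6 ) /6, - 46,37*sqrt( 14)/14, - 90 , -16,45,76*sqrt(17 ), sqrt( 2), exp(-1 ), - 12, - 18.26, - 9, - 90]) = [ - 90, -90, - 46,-18.26,-16,-12, - 9,exp( - 1 ),sqrt( 6 ) /6,  sqrt( 6) /6,  sqrt( 2),pi, 37*sqrt( 14 )/14,45 , 76*sqrt ( 17 )]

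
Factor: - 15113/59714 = -2^( - 1 )*7^1*17^1 * 73^( - 1)*127^1* 409^( - 1)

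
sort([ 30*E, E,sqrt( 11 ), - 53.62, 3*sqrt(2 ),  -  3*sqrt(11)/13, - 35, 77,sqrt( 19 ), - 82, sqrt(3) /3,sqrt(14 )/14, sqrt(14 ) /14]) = [ - 82,  -  53.62, - 35, - 3* sqrt ( 11)/13, sqrt(14) /14, sqrt( 14) /14 , sqrt( 3 ) /3,E,sqrt( 11 ), 3*sqrt (2) , sqrt( 19 ), 77, 30*E ] 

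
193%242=193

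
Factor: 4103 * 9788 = 40160164 = 2^2*11^1 * 373^1*2447^1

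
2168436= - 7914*(  -  274)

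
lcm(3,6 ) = 6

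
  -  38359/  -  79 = 38359/79= 485.56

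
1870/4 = 935/2 = 467.50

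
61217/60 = 1020 + 17/60 = 1020.28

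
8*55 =440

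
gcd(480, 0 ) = 480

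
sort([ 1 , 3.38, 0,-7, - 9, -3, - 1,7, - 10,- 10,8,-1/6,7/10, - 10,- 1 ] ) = [ - 10, - 10, - 10, - 9, - 7, - 3,-1,-1, -1/6, 0, 7/10, 1, 3.38, 7,  8]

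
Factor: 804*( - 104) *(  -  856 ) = 2^8*3^1 *13^1*67^1*107^1 =71575296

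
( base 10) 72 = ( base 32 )28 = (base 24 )30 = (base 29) 2e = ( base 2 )1001000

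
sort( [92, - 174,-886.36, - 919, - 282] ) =[- 919, - 886.36, - 282,-174 , 92]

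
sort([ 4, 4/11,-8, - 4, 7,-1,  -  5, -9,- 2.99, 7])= [ - 9,-8  ,-5, - 4, - 2.99,-1, 4/11 , 4, 7, 7]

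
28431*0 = 0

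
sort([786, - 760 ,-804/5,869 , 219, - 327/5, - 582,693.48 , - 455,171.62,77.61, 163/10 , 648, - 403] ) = [  -  760,-582, - 455, - 403, - 804/5, - 327/5, 163/10,77.61,171.62, 219, 648, 693.48, 786, 869 ]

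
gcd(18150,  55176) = 726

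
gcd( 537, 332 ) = 1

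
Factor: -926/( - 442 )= 13^( - 1 )*17^( - 1) * 463^1 = 463/221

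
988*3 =2964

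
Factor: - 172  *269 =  - 2^2*43^1*269^1 = -46268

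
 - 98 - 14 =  - 112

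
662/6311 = 662/6311 = 0.10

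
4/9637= 4/9637= 0.00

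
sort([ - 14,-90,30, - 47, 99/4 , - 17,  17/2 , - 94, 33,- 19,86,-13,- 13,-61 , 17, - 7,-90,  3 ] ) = [-94 ,  -  90,-90,-61,- 47, - 19, - 17,  -  14,-13, - 13, - 7,3, 17/2, 17,99/4, 30, 33, 86 ]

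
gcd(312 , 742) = 2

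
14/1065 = 14/1065 = 0.01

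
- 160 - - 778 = 618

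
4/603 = 4/603 = 0.01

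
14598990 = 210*69519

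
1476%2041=1476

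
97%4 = 1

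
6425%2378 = 1669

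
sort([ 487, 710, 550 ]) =[ 487,550,710]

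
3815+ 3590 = 7405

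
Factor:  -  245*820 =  - 2^2*5^2*7^2*41^1 = - 200900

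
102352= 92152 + 10200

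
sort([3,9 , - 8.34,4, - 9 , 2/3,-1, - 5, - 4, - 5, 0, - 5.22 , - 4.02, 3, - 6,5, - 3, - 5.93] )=[ - 9, - 8.34, - 6 , - 5.93, - 5.22, - 5,  -  5, -4.02,- 4, - 3, - 1,0 , 2/3,3,3, 4, 5 , 9 ] 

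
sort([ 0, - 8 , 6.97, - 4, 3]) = [ - 8, - 4,  0,3, 6.97 ]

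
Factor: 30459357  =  3^2*613^1*5521^1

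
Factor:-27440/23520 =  - 2^(  -  1) * 3^(  -  1 )*7^1  =  - 7/6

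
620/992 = 5/8 = 0.62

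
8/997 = 8/997 = 0.01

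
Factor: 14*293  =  4102= 2^1*7^1 *293^1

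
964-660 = 304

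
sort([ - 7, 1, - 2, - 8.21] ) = [ - 8.21, - 7, - 2, 1 ] 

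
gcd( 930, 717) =3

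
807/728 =1 + 79/728 = 1.11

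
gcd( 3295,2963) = 1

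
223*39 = 8697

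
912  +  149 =1061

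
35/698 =35/698 = 0.05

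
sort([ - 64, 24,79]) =[ - 64 , 24,79]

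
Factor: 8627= 8627^1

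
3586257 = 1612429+1973828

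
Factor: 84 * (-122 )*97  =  -2^3*3^1*7^1*61^1*97^1= -  994056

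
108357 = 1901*57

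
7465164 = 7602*982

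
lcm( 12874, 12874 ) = 12874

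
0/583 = 0= 0.00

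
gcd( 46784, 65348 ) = 68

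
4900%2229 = 442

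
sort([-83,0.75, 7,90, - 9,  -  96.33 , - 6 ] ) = [ - 96.33,  -  83,-9,- 6,0.75, 7, 90]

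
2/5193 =2/5193 = 0.00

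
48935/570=85+97/114 = 85.85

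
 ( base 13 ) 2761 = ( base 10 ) 5656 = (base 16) 1618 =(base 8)13030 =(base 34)4UC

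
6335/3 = 2111+ 2/3 = 2111.67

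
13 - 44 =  - 31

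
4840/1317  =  4840/1317 = 3.68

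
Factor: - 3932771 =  - 3932771^1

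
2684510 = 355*7562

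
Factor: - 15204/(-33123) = 2^2*7^1*61^(- 1) = 28/61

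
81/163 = 81/163  =  0.50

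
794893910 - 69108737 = 725785173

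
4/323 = 4/323  =  0.01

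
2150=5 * 430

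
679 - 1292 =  - 613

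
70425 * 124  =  8732700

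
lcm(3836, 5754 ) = 11508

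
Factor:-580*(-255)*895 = 2^2 * 3^1*5^3*17^1*29^1*179^1   =  132370500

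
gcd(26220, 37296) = 12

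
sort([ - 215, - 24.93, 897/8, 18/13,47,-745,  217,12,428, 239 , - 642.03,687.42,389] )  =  [ - 745, - 642.03, - 215, - 24.93,18/13,12,47, 897/8,217 , 239,389,428,  687.42] 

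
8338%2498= 844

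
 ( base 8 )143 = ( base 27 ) 3i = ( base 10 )99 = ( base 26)3l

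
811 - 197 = 614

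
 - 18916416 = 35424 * ( - 534) 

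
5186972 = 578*8974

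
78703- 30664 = 48039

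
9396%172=108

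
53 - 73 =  -20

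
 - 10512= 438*(-24) 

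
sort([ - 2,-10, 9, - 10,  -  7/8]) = [ -10, - 10, - 2 , - 7/8 , 9 ]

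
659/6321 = 659/6321  =  0.10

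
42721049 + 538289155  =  581010204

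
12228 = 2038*6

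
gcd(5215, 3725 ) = 745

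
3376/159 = 21 + 37/159 = 21.23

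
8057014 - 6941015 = 1115999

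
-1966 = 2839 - 4805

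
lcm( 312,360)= 4680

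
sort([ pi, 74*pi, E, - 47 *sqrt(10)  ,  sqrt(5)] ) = [- 47 *sqrt( 10),sqrt( 5), E, pi, 74* pi ]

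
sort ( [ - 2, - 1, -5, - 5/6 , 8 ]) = [ - 5, - 2, - 1, - 5/6,  8]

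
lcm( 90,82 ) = 3690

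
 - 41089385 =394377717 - 435467102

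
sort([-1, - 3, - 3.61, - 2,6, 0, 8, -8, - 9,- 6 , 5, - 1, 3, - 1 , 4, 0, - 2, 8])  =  [  -  9, - 8, - 6, - 3.61,  -  3, - 2,-2, - 1, - 1, - 1, 0, 0,3,  4, 5, 6, 8, 8]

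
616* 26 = 16016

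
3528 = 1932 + 1596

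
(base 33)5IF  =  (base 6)44010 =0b1011110100110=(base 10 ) 6054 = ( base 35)4wy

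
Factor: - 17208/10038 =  - 2^2*3^1*7^(- 1)= - 12/7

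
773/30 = 773/30 = 25.77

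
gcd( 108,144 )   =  36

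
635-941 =-306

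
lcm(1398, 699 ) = 1398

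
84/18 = 14/3 = 4.67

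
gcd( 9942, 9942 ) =9942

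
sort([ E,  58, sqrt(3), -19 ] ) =[ - 19,  sqrt(3 ),E,58 ] 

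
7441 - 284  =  7157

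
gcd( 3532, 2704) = 4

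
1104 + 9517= 10621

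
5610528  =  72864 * 77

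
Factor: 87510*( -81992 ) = -2^4*3^1 *5^1 * 37^1*277^1 * 2917^1 = - 7175119920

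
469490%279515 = 189975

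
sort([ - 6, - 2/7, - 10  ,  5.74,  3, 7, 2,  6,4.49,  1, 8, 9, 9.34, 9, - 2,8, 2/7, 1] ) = [ - 10, - 6, - 2,-2/7, 2/7,  1 , 1, 2, 3,  4.49,5.74, 6 , 7,8,8 , 9, 9, 9.34]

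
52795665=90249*585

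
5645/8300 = 1129/1660  =  0.68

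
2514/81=31 +1/27 = 31.04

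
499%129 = 112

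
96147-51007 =45140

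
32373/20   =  32373/20 = 1618.65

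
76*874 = 66424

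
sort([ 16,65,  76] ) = [16,65,76 ]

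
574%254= 66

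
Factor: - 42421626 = -2^1*3^2 * 13^1*199^1*911^1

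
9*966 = 8694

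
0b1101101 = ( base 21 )54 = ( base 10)109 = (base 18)61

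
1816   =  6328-4512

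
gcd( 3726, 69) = 69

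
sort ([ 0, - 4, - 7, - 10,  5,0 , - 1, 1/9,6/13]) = [ - 10, - 7, - 4, - 1,0, 0 , 1/9 , 6/13 , 5]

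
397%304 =93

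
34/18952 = 17/9476= 0.00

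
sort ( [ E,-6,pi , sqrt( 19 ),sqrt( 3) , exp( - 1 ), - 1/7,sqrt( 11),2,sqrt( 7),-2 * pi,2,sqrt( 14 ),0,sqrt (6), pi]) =[ - 2*pi,-6, - 1/7,0,exp( - 1), sqrt( 3 ),2,2,sqrt( 6) , sqrt(7 ),E,pi,pi , sqrt(11),sqrt( 14),sqrt( 19) ]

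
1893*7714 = 14602602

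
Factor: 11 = 11^1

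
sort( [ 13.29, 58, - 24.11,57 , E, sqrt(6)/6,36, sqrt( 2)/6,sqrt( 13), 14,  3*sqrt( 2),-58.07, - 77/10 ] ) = [ - 58.07,-24.11, - 77/10,  sqrt( 2)/6,  sqrt( 6) /6, E , sqrt( 13 ), 3*sqrt( 2), 13.29 , 14 , 36,57, 58]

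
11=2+9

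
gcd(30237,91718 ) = 1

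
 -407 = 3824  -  4231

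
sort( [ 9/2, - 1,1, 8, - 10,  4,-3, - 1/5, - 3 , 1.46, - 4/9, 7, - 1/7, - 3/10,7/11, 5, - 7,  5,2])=[ - 10, - 7, - 3, - 3, - 1,- 4/9, - 3/10, - 1/5, - 1/7,7/11,1,1.46, 2,4,  9/2,  5,5,7,  8] 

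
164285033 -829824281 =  - 665539248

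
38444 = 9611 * 4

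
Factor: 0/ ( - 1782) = 0=0^1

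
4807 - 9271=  - 4464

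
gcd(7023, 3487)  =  1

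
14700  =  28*525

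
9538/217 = 9538/217 = 43.95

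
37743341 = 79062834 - 41319493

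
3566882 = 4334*823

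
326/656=163/328 = 0.50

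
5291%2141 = 1009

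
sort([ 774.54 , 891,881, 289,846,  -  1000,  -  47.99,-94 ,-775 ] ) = [ - 1000, - 775,-94,-47.99 , 289, 774.54,846 , 881,891]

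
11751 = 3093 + 8658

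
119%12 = 11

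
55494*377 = 20921238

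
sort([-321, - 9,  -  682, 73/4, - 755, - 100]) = [ - 755,  -  682,-321, -100,-9, 73/4]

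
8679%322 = 307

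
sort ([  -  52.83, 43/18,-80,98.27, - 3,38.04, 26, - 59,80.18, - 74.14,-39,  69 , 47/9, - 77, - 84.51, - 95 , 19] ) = [ - 95,- 84.51, - 80 ,-77, - 74.14, - 59, - 52.83, - 39, - 3, 43/18,47/9,19 , 26, 38.04,  69 , 80.18,98.27]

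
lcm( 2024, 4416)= 48576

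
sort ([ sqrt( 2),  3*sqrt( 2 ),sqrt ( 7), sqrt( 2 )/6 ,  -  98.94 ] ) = [ - 98.94,sqrt( 2 )/6,sqrt( 2),sqrt(7) , 3*sqrt( 2) ]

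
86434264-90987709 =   -  4553445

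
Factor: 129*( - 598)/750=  - 5^( - 3)*13^1*23^1*43^1 = - 12857/125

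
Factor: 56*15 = 2^3 * 3^1 * 5^1*7^1 =840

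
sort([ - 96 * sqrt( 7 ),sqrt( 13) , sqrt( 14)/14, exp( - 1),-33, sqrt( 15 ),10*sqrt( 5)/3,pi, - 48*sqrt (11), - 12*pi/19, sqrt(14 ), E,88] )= [-96 * sqrt (7 ), - 48*sqrt(11),  -  33, - 12*pi/19,sqrt( 14 ) /14, exp( - 1),E, pi,sqrt( 13), sqrt( 14), sqrt( 15),  10  *sqrt(5)/3 , 88]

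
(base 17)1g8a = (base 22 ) k03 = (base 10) 9683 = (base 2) 10010111010011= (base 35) 7vn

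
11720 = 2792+8928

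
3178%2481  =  697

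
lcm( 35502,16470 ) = 1597590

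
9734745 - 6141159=3593586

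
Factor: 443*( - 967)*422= - 180776782 = - 2^1* 211^1*443^1*967^1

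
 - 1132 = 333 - 1465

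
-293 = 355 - 648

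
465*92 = 42780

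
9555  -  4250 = 5305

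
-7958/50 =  - 160 + 21/25 = - 159.16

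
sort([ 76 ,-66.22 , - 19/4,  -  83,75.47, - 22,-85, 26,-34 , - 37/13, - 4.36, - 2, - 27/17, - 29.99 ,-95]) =[ - 95, - 85, - 83,-66.22, - 34,-29.99,-22 ,-19/4, - 4.36,-37/13, - 2,  -  27/17,26,  75.47,76]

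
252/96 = 2 + 5/8 = 2.62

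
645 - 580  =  65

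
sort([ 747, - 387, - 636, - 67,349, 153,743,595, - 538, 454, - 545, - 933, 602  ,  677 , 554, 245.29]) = [ - 933, - 636,-545 , - 538,-387, - 67,153,245.29, 349, 454,554,595,602,677 , 743,747]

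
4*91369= 365476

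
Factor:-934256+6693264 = 5759008 = 2^5*179969^1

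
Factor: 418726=2^1*7^1 * 11^1*2719^1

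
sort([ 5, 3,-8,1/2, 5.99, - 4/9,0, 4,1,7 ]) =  [-8, - 4/9, 0  ,  1/2, 1,3, 4,5, 5.99, 7]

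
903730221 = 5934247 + 897795974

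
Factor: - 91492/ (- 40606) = 178/79 = 2^1*79^( - 1)*89^1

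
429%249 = 180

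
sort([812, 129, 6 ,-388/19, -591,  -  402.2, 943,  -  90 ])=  [ -591,  -  402.2,- 90, - 388/19, 6, 129, 812, 943] 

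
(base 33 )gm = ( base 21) 154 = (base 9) 671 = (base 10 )550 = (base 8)1046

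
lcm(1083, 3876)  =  73644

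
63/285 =21/95 = 0.22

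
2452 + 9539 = 11991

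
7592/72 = 105 + 4/9 = 105.44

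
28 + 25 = 53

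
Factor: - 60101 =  - 60101^1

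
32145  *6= 192870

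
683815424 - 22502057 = 661313367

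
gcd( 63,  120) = 3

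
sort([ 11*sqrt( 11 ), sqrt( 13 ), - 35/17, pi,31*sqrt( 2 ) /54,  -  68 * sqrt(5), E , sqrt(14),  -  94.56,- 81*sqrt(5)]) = [  -  81* sqrt( 5), - 68 * sqrt( 5), - 94.56,-35/17,31 * sqrt ( 2)/54,E, pi,sqrt( 13),sqrt( 14),11*sqrt( 11)]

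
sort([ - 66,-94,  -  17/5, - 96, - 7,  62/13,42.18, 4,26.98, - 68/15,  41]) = [ -96, - 94, - 66,  -  7, - 68/15,-17/5,4,62/13,  26.98,41,42.18]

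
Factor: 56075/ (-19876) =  - 2^ (-2)*5^2*2243^1*4969^ ( - 1)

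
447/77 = 447/77 = 5.81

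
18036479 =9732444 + 8304035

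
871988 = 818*1066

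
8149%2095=1864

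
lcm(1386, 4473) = 98406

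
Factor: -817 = -19^1*43^1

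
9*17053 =153477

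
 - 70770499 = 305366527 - 376137026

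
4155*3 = 12465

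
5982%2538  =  906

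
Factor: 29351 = 7^2*599^1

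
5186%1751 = 1684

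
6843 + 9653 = 16496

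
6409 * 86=551174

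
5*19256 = 96280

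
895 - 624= 271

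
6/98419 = 6/98419=0.00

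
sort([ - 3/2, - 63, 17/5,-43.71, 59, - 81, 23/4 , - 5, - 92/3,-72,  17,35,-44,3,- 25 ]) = [-81,- 72, - 63, - 44, - 43.71, - 92/3,-25,-5,-3/2, 3, 17/5,23/4,17, 35, 59] 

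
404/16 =101/4   =  25.25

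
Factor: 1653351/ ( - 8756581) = - 3^1*7^1*17^(-1)*131^1 * 149^( - 1 )*601^1*3457^( - 1 ) 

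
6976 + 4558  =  11534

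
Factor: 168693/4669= 3^1 * 23^( - 1 )*277^1  =  831/23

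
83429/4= 83429/4 = 20857.25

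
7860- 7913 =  - 53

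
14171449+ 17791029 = 31962478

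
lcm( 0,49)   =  0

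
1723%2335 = 1723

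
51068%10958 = 7236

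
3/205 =3/205 = 0.01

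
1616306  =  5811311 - 4195005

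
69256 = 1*69256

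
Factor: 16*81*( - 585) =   -  758160 = - 2^4*3^6 * 5^1 * 13^1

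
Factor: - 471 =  - 3^1 * 157^1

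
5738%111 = 77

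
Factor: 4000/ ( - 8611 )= - 2^5*5^3*79^( - 1 ) * 109^(- 1)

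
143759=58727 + 85032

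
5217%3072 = 2145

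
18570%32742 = 18570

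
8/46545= 8/46545=0.00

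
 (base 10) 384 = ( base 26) EK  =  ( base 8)600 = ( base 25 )f9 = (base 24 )g0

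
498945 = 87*5735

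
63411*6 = 380466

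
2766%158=80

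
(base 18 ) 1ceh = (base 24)H85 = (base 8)23405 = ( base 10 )9989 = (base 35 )85E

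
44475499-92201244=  - 47725745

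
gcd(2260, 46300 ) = 20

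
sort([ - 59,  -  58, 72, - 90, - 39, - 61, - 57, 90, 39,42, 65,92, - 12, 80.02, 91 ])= [-90, -61, - 59, - 58, - 57, - 39, - 12, 39 , 42,  65,72,80.02,90,91 , 92]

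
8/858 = 4/429=0.01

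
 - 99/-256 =99/256 = 0.39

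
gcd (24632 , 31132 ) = 4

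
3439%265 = 259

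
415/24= 17 + 7/24 =17.29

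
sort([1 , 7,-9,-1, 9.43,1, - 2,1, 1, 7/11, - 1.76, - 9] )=[ - 9 , - 9, - 2, - 1.76, - 1,7/11,1,1,1, 1,7, 9.43]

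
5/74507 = 5/74507 = 0.00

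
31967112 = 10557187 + 21409925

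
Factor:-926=-2^1*463^1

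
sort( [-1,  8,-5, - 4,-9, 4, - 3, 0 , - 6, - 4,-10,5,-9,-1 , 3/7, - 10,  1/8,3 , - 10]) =[-10 ,-10, - 10, -9 , - 9, - 6,  -  5,-4, - 4, - 3,  -  1, - 1 , 0 , 1/8,3/7,3,4 , 5,8 ] 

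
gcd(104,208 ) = 104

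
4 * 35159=140636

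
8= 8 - 0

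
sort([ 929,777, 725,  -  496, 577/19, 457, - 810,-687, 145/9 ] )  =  [ - 810,-687 , - 496, 145/9, 577/19, 457, 725, 777 , 929 ]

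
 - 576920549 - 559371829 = -1136292378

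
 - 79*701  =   - 55379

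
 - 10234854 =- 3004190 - 7230664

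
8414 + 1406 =9820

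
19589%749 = 115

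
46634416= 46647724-13308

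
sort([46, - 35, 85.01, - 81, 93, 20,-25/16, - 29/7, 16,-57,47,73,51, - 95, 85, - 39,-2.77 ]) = [-95, - 81,-57,-39 , - 35, - 29/7, - 2.77,-25/16,16, 20,  46,47,51,73, 85,85.01, 93]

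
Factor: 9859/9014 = 2^ ( - 1 )*4507^( - 1 )*9859^1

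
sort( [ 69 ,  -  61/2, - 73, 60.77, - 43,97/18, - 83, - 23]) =[-83, - 73, - 43, - 61/2, - 23, 97/18,60.77,69]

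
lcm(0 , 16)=0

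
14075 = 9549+4526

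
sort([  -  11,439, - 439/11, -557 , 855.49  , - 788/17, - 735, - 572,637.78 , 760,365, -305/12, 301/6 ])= [ - 735, - 572, - 557, - 788/17 , - 439/11 ,  -  305/12,- 11, 301/6,365, 439,637.78, 760, 855.49 ] 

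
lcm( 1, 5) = 5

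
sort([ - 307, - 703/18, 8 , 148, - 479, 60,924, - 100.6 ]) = [ - 479,-307, - 100.6, - 703/18, 8, 60, 148,924]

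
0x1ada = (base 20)H3E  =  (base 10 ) 6874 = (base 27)9BG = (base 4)1223122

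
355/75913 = 355/75913 = 0.00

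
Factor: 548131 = 17^1*19^1*1697^1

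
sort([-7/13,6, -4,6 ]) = [ - 4, - 7/13,6,6 ] 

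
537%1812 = 537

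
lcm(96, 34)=1632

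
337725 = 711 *475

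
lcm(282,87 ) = 8178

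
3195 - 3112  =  83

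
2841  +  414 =3255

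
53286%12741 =2322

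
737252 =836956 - 99704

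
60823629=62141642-1318013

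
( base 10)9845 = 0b10011001110101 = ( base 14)3833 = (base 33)91B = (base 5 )303340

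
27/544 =27/544 = 0.05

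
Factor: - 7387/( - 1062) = 2^(  -  1 )*3^( - 2 ) * 59^( - 1 )*83^1*89^1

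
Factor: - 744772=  - 2^2 * 7^1 * 67^1*397^1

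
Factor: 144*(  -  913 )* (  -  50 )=2^5*3^2*5^2*11^1*83^1 = 6573600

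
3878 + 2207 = 6085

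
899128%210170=58448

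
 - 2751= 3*( - 917 ) 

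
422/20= 21 + 1/10 = 21.10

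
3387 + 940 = 4327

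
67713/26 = 2604+9/26=   2604.35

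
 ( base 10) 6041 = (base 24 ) ABH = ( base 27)87k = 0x1799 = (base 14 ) 22b7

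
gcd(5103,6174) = 63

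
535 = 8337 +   -  7802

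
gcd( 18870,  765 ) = 255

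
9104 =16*569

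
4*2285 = 9140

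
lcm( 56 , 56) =56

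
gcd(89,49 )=1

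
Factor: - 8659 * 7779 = - 67358361=-  3^1 * 7^1*1237^1*2593^1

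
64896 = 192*338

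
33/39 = 11/13 = 0.85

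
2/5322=1/2661  =  0.00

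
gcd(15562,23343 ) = 7781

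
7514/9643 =7514/9643=0.78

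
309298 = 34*9097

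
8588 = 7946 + 642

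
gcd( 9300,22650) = 150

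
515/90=5 + 13/18 = 5.72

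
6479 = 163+6316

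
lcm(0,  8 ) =0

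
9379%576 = 163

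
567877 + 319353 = 887230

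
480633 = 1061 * 453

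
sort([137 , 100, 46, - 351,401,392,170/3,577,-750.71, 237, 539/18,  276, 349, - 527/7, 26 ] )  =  [-750.71, - 351, - 527/7, 26, 539/18 , 46,  170/3, 100, 137, 237,276, 349, 392 , 401,577]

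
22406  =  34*659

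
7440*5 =37200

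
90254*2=180508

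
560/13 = 43 + 1/13  =  43.08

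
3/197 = 3/197 = 0.02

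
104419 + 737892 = 842311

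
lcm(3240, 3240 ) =3240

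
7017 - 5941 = 1076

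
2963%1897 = 1066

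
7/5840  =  7/5840 = 0.00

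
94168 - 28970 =65198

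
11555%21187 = 11555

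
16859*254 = 4282186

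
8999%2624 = 1127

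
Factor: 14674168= 2^3*73^1*  25127^1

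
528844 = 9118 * 58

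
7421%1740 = 461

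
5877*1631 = 9585387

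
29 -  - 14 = 43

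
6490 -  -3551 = 10041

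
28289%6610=1849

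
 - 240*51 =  - 12240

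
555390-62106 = 493284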